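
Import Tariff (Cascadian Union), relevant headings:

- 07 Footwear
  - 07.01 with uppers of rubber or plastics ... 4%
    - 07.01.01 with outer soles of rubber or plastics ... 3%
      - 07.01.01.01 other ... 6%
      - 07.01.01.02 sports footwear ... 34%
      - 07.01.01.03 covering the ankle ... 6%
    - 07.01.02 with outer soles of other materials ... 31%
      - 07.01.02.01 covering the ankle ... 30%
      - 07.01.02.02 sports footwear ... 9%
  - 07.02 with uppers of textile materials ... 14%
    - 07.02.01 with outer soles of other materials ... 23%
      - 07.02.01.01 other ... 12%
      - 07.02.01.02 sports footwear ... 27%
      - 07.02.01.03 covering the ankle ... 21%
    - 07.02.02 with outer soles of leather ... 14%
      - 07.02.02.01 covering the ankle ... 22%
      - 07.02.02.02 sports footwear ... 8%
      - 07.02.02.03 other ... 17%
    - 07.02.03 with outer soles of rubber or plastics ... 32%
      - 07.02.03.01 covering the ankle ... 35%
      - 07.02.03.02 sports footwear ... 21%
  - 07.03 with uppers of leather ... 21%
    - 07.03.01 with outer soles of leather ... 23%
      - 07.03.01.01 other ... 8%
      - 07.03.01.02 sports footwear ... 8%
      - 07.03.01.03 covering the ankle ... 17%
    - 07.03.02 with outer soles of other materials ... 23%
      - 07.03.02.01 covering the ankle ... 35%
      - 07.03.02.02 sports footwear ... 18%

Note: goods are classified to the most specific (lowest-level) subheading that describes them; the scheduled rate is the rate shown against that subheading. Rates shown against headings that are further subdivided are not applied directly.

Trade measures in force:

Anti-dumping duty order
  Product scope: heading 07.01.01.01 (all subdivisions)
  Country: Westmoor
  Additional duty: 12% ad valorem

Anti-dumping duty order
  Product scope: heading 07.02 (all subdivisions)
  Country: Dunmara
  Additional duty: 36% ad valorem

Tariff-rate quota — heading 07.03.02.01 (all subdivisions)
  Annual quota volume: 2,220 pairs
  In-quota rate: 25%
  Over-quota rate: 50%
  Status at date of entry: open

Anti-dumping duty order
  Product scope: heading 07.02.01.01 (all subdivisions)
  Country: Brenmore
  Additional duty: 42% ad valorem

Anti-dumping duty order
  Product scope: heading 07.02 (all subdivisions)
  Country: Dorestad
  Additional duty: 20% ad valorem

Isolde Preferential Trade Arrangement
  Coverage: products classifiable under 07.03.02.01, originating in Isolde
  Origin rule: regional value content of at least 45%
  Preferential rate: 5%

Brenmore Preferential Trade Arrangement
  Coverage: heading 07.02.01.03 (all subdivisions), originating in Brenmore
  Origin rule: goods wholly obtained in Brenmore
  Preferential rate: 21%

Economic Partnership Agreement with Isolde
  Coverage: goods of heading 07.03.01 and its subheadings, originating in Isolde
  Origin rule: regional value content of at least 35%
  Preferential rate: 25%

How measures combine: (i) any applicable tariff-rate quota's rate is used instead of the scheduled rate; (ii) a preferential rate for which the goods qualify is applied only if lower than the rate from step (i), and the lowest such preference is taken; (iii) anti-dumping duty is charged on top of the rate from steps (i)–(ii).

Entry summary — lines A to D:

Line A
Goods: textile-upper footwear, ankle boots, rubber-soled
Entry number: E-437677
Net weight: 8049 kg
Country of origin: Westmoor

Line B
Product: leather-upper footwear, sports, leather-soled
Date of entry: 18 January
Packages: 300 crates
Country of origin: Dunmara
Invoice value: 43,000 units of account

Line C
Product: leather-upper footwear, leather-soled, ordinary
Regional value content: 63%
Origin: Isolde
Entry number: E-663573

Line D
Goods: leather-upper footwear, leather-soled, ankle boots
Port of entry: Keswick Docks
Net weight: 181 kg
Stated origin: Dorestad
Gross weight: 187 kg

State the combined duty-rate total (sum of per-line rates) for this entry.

68%

Line A: textile-upper → 07.02; rubber-soled → 07.02.03; ankle boots → 07.02.03.01. Scheduled 35%. No special measure applies. → 35%.
Line B: leather-upper → 07.03; leather-soled → 07.03.01; sports → 07.03.01.02. Scheduled 8%. No special measure applies. → 8%.
Line C: leather-upper → 07.03; leather-soled → 07.03.01; ordinary → 07.03.01.01. Scheduled 8%. Isolde agreement on 07.03.02.01: 07.03.01.01 not covered; Isolde agreement on 07.03.01: RVC ≥ 35% → 25% available; preference 25% not lower than 8% → no reduction. → 8%.
Line D: leather-upper → 07.03; leather-soled → 07.03.01; ankle boots → 07.03.01.03. Scheduled 17%. No special measure applies. → 17%.
Sum: 35% + 8% + 8% + 17% = 68%.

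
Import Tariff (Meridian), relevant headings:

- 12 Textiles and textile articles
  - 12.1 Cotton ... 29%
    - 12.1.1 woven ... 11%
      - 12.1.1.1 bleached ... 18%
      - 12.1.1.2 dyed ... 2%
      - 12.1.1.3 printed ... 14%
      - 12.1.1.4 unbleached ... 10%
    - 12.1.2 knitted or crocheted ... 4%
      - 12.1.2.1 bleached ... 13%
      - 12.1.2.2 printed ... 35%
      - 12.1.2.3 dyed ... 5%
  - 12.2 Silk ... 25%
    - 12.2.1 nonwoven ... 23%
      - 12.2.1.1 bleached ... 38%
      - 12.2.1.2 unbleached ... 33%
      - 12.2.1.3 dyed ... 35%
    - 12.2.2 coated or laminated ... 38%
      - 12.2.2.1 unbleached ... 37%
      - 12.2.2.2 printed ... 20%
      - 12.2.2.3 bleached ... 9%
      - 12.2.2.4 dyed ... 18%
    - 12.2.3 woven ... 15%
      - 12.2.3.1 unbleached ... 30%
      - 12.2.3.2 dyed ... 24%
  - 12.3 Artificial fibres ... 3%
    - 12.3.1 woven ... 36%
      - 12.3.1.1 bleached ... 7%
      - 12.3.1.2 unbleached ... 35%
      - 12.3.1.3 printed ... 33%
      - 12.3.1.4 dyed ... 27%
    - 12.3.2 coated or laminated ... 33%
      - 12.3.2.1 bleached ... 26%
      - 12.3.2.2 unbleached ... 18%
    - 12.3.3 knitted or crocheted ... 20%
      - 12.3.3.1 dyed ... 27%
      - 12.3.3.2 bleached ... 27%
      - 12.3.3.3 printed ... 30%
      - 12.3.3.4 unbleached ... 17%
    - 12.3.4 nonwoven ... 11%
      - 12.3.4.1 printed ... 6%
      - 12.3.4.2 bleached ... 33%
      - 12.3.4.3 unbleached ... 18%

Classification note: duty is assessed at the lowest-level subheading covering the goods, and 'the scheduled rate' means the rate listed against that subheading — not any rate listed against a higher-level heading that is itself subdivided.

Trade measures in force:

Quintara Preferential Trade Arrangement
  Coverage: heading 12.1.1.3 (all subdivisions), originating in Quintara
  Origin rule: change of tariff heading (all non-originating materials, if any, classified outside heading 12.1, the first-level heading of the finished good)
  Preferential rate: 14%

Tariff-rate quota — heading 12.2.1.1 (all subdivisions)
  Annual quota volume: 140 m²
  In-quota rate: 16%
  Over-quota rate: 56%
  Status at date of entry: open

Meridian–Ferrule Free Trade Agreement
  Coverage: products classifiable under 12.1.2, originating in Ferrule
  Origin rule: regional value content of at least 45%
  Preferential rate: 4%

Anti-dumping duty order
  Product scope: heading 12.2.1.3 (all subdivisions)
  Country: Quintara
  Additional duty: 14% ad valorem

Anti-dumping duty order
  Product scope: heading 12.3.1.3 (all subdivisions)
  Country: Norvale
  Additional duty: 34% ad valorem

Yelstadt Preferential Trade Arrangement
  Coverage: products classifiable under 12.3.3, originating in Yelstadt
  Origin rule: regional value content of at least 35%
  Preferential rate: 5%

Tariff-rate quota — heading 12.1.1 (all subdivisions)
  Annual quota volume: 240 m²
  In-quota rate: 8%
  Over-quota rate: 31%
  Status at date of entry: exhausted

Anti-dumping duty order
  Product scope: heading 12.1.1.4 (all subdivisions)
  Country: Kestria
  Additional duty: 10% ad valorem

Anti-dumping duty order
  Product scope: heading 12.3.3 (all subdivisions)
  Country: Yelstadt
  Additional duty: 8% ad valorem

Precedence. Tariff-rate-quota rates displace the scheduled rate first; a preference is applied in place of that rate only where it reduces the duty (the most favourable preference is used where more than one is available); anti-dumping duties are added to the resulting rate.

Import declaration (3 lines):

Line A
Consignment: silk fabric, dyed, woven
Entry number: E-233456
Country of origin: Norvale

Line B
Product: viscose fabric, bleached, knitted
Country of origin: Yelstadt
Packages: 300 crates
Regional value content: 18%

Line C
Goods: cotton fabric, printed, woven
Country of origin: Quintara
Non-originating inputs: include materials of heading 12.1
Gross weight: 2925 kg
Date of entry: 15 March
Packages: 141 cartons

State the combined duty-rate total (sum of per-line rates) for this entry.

Line A: silk → 12.2; woven → 12.2.3; dyed → 12.2.3.2. Scheduled 24%. No special measure applies. → 24%.
Line B: viscose → 12.3; knitted → 12.3.3; bleached → 12.3.3.2. Scheduled 27%. Yelstadt agreement on 12.3.3: RVC < 35%; anti-dumping (Yelstadt, 12.3.3): +8%; total 27% + 8% = 35%. → 35%.
Line C: cotton → 12.1; woven → 12.1.1; printed → 12.1.1.3. Scheduled 14%. quota on 12.1.1 exhausted → over-quota 31%; Quintara agreement on 12.1.1.3: CTH not met. → 31%.
Sum: 24% + 35% + 31% = 90%.

90%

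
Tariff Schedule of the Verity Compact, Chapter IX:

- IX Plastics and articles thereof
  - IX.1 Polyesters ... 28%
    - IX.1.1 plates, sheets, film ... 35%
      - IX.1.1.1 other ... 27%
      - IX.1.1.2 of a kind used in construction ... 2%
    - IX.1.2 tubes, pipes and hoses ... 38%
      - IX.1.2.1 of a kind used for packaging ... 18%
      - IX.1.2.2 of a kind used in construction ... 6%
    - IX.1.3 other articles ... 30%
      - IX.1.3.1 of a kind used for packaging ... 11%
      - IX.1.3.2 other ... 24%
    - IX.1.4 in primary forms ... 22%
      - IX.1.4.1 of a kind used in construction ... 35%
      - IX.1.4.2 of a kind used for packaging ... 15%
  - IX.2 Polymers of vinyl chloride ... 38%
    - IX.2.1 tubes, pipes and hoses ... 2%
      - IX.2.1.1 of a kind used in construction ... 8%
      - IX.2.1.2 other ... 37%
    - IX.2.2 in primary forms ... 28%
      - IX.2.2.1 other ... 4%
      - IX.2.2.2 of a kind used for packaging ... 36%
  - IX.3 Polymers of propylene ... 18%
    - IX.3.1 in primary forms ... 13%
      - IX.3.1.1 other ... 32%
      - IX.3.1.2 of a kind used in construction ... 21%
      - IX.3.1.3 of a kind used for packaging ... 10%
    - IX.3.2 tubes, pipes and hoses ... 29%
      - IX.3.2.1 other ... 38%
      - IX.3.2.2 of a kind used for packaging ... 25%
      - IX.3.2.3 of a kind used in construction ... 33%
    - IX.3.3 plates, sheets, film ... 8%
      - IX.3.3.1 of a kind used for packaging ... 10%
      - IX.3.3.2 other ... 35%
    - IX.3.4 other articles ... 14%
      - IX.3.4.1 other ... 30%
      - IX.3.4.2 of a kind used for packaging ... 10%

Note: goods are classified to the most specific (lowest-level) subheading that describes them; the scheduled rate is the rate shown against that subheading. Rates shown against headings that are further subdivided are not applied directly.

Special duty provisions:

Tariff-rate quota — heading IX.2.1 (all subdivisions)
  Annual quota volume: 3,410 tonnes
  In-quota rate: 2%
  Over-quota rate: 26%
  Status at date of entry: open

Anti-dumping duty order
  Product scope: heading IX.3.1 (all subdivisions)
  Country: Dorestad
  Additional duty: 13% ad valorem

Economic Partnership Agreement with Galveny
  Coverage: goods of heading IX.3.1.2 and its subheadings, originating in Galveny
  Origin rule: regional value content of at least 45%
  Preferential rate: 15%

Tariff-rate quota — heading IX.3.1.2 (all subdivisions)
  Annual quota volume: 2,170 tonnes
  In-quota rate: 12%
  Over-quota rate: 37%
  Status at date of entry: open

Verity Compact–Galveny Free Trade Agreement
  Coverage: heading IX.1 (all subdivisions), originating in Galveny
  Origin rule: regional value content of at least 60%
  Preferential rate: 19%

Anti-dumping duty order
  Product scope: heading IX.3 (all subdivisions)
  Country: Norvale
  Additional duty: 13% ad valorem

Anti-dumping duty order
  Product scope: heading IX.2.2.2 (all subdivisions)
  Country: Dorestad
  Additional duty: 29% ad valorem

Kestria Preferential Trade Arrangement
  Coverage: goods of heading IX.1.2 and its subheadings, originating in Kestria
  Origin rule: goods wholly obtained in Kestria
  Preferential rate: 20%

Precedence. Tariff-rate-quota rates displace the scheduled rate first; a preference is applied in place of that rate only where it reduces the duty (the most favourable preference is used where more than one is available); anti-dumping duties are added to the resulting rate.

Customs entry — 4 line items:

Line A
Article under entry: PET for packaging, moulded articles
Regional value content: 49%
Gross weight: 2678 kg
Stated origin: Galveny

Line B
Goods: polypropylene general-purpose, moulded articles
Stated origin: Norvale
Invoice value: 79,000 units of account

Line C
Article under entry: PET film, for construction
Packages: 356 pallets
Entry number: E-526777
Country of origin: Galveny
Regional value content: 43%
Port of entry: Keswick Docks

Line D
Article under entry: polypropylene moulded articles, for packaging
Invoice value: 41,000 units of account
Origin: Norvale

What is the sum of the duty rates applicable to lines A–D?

79%

Line A: PET → IX.1; moulded articles → IX.1.3; for packaging → IX.1.3.1. Scheduled 11%. Galveny agreement on IX.3.1.2: IX.1.3.1 not covered; Galveny agreement on IX.1: RVC < 60%. → 11%.
Line B: polypropylene → IX.3; moulded articles → IX.3.4; general-purpose → IX.3.4.1. Scheduled 30%. anti-dumping (Norvale, IX.3): +13%; total 30% + 13% = 43%. → 43%.
Line C: PET → IX.1; film → IX.1.1; for construction → IX.1.1.2. Scheduled 2%. Galveny agreement on IX.3.1.2: IX.1.1.2 not covered; Galveny agreement on IX.1: RVC < 60%. → 2%.
Line D: polypropylene → IX.3; moulded articles → IX.3.4; for packaging → IX.3.4.2. Scheduled 10%. anti-dumping (Norvale, IX.3): +13%; total 10% + 13% = 23%. → 23%.
Sum: 11% + 43% + 2% + 23% = 79%.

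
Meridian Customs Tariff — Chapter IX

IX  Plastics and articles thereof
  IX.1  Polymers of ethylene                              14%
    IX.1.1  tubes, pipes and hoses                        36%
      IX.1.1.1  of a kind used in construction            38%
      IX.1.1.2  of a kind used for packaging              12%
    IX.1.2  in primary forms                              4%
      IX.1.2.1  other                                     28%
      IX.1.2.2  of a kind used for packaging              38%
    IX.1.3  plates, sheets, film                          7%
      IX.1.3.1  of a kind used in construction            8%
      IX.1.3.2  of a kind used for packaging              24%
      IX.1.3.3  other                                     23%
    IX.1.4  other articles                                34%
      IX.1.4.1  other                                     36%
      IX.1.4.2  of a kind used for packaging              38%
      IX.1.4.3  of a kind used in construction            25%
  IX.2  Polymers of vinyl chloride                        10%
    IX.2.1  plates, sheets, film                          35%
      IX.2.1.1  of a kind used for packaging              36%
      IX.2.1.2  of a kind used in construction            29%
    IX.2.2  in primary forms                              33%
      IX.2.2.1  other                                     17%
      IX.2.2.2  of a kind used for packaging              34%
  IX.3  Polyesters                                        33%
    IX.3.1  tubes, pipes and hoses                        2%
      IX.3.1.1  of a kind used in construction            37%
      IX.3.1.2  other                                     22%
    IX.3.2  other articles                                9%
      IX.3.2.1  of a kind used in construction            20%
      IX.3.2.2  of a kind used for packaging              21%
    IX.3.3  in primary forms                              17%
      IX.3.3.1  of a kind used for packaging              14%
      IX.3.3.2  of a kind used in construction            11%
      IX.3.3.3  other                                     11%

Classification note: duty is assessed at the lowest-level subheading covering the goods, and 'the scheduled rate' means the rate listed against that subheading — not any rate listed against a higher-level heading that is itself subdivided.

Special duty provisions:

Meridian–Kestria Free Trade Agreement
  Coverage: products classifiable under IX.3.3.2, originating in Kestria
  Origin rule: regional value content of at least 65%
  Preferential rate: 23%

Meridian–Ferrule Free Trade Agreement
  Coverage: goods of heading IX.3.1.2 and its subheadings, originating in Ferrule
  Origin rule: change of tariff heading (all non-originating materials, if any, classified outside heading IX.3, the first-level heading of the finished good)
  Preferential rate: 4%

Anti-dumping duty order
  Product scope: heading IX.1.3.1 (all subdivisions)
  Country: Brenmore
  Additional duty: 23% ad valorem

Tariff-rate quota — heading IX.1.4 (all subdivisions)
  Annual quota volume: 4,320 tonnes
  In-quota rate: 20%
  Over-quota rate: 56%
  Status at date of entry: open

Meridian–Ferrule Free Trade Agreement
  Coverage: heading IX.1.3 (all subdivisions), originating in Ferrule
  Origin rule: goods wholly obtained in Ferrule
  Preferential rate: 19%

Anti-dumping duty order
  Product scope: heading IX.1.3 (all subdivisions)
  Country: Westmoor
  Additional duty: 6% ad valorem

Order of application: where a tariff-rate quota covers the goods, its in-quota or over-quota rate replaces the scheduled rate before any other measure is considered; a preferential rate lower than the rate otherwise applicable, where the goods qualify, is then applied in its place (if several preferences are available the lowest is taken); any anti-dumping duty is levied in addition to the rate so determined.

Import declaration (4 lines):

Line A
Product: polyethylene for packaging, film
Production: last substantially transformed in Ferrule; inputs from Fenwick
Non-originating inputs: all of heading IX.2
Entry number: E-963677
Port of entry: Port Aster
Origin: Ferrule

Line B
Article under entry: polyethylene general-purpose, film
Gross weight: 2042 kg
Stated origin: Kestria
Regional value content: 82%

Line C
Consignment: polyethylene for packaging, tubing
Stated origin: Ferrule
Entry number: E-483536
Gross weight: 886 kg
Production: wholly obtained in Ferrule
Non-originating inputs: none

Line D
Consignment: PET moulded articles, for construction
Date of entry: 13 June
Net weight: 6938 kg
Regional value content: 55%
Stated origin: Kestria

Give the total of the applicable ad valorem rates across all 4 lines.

Line A: polyethylene → IX.1; film → IX.1.3; for packaging → IX.1.3.2. Scheduled 24%. Ferrule agreement on IX.3.1.2: IX.1.3.2 not covered; Ferrule agreement on IX.1.3: not wholly obtained. → 24%.
Line B: polyethylene → IX.1; film → IX.1.3; general-purpose → IX.1.3.3. Scheduled 23%. Kestria agreement on IX.3.3.2: IX.1.3.3 not covered. → 23%.
Line C: polyethylene → IX.1; tubing → IX.1.1; for packaging → IX.1.1.2. Scheduled 12%. Ferrule agreement on IX.3.1.2: IX.1.1.2 not covered; Ferrule agreement on IX.1.3: IX.1.1.2 not covered. → 12%.
Line D: PET → IX.3; moulded articles → IX.3.2; for construction → IX.3.2.1. Scheduled 20%. Kestria agreement on IX.3.3.2: IX.3.2.1 not covered. → 20%.
Sum: 24% + 23% + 12% + 20% = 79%.

79%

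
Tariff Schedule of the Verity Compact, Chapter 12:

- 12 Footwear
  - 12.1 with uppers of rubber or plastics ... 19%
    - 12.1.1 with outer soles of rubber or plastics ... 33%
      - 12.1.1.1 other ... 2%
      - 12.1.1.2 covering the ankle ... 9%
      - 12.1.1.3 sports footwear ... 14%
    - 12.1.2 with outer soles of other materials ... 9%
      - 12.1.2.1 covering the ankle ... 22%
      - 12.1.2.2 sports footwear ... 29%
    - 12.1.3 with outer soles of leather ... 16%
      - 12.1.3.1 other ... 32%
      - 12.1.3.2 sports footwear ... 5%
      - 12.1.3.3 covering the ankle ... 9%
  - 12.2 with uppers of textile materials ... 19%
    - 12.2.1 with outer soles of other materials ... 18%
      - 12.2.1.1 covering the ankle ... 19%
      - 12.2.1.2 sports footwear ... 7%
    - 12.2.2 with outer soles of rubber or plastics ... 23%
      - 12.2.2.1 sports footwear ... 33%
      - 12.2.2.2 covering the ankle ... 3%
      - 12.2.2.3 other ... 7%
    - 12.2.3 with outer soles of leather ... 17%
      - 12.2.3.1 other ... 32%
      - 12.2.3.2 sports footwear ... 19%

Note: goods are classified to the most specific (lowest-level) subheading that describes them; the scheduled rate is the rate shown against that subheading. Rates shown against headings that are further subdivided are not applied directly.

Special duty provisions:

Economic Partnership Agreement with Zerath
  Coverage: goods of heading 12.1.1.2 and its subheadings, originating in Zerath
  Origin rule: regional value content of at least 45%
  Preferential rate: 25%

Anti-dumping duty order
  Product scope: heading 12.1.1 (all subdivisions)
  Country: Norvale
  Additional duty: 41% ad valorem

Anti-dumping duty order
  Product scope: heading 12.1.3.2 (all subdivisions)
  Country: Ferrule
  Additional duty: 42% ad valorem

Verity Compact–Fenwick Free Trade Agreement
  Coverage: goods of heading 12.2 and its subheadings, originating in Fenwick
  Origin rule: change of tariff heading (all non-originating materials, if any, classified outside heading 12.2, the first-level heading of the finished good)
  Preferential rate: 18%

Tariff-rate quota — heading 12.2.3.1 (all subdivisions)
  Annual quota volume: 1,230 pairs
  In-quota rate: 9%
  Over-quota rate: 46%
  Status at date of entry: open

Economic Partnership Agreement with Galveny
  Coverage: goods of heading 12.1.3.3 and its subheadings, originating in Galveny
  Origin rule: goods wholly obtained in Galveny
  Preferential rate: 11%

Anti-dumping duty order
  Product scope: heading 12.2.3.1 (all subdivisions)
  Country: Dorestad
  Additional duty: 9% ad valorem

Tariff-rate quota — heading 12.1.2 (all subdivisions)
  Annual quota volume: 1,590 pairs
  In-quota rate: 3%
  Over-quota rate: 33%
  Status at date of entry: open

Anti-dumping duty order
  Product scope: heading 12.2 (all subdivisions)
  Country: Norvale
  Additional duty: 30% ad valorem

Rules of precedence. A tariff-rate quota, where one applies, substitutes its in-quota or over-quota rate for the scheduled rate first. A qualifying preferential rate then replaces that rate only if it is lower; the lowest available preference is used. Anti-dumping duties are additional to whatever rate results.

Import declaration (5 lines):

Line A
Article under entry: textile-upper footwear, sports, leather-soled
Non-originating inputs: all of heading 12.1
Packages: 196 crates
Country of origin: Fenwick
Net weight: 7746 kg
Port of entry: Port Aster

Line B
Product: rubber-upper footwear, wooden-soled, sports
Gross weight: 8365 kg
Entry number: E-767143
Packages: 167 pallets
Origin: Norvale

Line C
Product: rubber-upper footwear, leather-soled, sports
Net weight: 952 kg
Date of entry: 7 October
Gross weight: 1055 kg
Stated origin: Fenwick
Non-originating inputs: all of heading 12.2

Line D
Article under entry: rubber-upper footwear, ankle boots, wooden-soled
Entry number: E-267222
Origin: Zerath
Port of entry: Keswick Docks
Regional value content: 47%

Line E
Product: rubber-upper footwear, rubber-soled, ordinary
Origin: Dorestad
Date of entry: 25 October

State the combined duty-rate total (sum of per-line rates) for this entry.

31%

Line A: textile-upper → 12.2; leather-soled → 12.2.3; sports → 12.2.3.2. Scheduled 19%. Fenwick agreement on 12.2: CTH met → 18% available; preferential 18%. → 18%.
Line B: rubber-upper → 12.1; wooden-soled → 12.1.2; sports → 12.1.2.2. Scheduled 29%. quota on 12.1.2 open → in-quota 3%. → 3%.
Line C: rubber-upper → 12.1; leather-soled → 12.1.3; sports → 12.1.3.2. Scheduled 5%. Fenwick agreement on 12.2: 12.1.3.2 not covered. → 5%.
Line D: rubber-upper → 12.1; wooden-soled → 12.1.2; ankle boots → 12.1.2.1. Scheduled 22%. quota on 12.1.2 open → in-quota 3%; Zerath agreement on 12.1.1.2: 12.1.2.1 not covered. → 3%.
Line E: rubber-upper → 12.1; rubber-soled → 12.1.1; ordinary → 12.1.1.1. Scheduled 2%. No special measure applies. → 2%.
Sum: 18% + 3% + 5% + 3% + 2% = 31%.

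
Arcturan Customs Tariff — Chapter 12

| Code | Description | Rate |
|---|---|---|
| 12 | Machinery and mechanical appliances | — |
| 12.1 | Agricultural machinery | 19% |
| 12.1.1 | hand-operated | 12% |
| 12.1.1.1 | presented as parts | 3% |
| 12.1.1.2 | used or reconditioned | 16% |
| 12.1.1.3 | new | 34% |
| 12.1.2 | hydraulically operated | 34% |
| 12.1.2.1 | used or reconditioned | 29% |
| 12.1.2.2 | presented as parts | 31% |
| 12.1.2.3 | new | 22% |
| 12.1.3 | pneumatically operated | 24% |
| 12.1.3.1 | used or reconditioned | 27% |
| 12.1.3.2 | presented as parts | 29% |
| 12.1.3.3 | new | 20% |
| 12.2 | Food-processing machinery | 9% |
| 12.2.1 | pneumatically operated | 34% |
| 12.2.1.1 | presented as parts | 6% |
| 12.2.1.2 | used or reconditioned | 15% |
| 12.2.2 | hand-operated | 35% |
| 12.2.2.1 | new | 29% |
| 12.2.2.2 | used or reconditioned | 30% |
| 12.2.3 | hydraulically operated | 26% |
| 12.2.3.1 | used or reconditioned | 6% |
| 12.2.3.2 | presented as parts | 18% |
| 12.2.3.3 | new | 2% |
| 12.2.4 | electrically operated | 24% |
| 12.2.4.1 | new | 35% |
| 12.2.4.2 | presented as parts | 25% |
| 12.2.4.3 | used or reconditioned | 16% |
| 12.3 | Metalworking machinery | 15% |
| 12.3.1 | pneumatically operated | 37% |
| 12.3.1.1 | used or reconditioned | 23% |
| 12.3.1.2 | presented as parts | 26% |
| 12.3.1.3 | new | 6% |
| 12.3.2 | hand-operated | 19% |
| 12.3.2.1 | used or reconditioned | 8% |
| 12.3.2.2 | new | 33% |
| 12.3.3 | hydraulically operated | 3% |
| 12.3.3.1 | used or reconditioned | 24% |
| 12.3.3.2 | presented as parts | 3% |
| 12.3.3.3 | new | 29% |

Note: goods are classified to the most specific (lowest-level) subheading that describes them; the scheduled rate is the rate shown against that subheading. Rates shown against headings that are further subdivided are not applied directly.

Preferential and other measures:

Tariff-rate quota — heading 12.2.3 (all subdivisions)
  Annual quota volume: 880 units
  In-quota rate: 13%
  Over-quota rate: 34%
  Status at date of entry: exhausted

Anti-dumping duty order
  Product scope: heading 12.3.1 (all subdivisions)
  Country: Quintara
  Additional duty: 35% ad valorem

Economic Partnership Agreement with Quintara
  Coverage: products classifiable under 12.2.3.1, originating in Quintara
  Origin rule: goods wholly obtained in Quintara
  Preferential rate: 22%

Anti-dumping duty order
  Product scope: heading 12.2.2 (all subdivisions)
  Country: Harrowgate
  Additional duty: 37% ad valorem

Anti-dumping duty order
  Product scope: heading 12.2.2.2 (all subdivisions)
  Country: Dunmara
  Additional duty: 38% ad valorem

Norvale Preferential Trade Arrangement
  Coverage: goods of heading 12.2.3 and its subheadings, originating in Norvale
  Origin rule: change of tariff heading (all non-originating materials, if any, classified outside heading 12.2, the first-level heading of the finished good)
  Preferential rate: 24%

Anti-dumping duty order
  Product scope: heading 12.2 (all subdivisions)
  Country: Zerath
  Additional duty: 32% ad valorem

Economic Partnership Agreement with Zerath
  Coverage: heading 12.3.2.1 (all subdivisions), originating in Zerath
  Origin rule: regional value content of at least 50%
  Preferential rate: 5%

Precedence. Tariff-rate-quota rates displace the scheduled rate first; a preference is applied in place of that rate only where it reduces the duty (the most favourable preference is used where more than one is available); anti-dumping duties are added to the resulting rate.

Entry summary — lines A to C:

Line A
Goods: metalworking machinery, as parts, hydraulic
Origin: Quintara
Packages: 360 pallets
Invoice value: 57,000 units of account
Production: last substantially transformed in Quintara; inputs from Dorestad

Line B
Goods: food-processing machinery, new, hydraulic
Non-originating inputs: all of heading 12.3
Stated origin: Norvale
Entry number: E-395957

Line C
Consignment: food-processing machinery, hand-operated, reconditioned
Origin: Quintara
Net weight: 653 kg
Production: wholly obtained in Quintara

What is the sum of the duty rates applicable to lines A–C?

Line A: metalworking → 12.3; hydraulic → 12.3.3; as parts → 12.3.3.2. Scheduled 3%. Quintara agreement on 12.2.3.1: 12.3.3.2 not covered. → 3%.
Line B: food-processing → 12.2; hydraulic → 12.2.3; new → 12.2.3.3. Scheduled 2%. quota on 12.2.3 exhausted → over-quota 34%; Norvale agreement on 12.2.3: CTH met → 24% available; preferential 24%. → 24%.
Line C: food-processing → 12.2; hand-operated → 12.2.2; reconditioned → 12.2.2.2. Scheduled 30%. Quintara agreement on 12.2.3.1: 12.2.2.2 not covered. → 30%.
Sum: 3% + 24% + 30% = 57%.

57%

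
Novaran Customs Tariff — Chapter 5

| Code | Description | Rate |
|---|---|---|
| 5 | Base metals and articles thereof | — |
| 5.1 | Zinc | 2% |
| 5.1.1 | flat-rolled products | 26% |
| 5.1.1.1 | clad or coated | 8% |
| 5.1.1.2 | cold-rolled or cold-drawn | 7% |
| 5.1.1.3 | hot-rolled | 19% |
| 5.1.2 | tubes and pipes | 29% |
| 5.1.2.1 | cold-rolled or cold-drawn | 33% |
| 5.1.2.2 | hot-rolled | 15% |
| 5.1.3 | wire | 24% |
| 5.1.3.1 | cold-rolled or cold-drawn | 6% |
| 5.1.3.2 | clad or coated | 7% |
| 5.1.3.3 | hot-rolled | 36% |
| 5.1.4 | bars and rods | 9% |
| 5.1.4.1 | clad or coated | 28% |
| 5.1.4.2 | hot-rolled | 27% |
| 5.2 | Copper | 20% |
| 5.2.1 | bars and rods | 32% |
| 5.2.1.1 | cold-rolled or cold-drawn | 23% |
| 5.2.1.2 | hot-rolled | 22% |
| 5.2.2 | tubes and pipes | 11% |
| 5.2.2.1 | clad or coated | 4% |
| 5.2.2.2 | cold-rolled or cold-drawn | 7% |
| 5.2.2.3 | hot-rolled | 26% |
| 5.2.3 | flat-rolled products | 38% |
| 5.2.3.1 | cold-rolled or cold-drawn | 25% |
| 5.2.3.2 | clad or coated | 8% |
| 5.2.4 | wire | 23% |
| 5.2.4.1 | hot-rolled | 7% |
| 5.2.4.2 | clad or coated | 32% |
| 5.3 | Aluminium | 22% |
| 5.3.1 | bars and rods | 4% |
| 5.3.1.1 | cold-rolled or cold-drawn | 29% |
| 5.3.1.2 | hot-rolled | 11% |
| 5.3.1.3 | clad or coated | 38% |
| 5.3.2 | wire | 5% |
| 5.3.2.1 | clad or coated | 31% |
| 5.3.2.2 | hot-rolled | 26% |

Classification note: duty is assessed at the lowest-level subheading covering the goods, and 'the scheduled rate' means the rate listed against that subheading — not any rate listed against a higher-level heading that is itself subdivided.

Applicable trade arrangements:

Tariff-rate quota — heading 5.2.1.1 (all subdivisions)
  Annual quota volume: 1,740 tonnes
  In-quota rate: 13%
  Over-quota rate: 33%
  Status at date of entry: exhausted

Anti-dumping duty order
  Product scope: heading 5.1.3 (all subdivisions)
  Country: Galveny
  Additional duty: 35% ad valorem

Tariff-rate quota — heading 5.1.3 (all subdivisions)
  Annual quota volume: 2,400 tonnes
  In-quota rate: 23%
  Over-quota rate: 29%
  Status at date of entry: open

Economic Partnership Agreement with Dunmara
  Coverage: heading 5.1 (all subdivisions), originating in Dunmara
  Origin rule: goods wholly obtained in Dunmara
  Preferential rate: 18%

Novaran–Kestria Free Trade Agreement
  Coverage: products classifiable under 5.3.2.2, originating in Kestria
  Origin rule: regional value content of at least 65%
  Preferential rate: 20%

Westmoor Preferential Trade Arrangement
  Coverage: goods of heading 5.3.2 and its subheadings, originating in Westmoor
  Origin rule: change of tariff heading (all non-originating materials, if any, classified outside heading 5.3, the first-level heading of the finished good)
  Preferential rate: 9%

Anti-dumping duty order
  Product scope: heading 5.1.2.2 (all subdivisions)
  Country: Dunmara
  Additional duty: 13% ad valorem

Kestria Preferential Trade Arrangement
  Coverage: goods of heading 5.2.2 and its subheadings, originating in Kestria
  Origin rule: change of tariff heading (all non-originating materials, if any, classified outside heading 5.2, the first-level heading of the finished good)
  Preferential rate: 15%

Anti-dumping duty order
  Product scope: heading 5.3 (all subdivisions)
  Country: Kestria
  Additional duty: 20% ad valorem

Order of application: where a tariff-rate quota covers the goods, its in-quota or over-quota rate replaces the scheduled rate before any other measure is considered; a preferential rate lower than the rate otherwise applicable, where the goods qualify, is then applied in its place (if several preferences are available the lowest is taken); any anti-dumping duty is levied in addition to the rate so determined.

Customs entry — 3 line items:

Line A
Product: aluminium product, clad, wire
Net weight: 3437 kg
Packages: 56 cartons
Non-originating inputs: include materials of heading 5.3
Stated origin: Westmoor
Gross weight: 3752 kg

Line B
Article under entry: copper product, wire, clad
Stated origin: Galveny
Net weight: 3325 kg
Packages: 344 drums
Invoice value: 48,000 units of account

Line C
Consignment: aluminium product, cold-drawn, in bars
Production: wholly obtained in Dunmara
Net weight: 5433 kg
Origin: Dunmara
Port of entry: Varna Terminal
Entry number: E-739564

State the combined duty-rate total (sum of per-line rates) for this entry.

92%

Line A: aluminium → 5.3; wire → 5.3.2; clad → 5.3.2.1. Scheduled 31%. Westmoor agreement on 5.3.2: CTH not met. → 31%.
Line B: copper → 5.2; wire → 5.2.4; clad → 5.2.4.2. Scheduled 32%. No special measure applies. → 32%.
Line C: aluminium → 5.3; in bars → 5.3.1; cold-drawn → 5.3.1.1. Scheduled 29%. Dunmara agreement on 5.1: 5.3.1.1 not covered. → 29%.
Sum: 31% + 32% + 29% = 92%.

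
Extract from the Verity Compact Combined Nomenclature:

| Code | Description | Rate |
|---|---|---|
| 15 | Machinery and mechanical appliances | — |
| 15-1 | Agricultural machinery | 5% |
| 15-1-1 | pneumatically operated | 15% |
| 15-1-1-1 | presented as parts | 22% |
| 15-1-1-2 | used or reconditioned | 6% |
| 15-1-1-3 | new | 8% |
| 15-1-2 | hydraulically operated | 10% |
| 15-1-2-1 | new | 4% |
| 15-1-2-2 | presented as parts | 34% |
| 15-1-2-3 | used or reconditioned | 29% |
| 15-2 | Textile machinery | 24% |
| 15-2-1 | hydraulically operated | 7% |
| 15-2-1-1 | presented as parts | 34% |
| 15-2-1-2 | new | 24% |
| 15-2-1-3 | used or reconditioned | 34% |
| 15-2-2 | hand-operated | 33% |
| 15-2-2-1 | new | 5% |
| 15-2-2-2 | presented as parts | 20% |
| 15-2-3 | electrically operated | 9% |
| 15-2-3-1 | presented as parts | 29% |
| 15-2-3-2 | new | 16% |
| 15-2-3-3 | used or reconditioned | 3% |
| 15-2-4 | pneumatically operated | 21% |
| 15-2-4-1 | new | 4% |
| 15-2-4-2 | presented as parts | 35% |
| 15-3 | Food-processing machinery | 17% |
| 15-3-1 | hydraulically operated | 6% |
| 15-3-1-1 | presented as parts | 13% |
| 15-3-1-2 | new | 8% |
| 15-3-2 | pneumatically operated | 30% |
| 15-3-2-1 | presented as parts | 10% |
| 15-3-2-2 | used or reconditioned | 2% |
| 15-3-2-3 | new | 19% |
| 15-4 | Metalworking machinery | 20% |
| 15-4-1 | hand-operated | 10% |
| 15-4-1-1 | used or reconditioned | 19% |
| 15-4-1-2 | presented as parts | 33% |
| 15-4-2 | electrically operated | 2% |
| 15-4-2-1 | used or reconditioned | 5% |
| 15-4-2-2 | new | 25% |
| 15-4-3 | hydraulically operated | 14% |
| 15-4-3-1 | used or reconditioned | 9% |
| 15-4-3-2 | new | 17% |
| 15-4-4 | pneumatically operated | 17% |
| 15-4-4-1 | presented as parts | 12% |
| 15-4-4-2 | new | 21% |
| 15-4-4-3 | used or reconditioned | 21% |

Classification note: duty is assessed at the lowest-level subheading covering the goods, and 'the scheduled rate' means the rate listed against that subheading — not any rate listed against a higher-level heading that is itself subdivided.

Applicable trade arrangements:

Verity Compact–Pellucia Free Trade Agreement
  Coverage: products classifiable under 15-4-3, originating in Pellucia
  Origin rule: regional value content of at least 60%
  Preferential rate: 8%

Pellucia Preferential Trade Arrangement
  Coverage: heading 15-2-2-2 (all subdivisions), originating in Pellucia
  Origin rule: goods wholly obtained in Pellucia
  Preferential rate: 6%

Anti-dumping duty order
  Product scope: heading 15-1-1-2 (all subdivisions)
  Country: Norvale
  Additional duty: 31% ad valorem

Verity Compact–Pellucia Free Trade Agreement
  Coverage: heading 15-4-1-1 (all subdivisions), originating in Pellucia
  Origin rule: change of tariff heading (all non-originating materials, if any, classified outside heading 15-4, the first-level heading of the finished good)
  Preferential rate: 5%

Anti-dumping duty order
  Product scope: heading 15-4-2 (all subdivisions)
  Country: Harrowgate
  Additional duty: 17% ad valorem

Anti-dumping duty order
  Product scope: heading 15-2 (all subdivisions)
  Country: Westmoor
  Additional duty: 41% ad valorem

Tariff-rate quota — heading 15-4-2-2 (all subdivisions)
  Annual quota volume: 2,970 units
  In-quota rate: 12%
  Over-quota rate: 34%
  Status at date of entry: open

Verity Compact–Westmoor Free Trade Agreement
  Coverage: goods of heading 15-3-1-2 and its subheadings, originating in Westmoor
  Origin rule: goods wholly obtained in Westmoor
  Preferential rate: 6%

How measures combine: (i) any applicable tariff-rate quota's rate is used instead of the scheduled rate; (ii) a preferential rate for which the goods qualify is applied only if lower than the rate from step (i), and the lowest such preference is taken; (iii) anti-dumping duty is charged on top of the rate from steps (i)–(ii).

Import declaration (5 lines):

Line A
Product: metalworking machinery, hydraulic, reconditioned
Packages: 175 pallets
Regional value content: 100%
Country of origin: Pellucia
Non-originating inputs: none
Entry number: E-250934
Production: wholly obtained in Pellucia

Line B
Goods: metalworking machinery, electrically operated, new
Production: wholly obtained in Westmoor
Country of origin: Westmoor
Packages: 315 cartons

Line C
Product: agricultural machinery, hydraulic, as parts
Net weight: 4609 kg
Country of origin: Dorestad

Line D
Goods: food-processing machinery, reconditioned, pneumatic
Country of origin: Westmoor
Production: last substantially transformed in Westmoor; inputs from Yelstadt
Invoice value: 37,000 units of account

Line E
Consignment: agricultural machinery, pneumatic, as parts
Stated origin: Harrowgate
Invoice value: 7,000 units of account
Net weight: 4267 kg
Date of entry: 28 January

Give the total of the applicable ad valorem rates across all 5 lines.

78%

Line A: metalworking → 15-4; hydraulic → 15-4-3; reconditioned → 15-4-3-1. Scheduled 9%. Pellucia agreement on 15-4-3: RVC ≥ 60% → 8% available; Pellucia agreement on 15-2-2-2: 15-4-3-1 not covered; Pellucia agreement on 15-4-1-1: 15-4-3-1 not covered; preferential 8%. → 8%.
Line B: metalworking → 15-4; electrically operated → 15-4-2; new → 15-4-2-2. Scheduled 25%. quota on 15-4-2-2 open → in-quota 12%; Westmoor agreement on 15-3-1-2: 15-4-2-2 not covered. → 12%.
Line C: agricultural → 15-1; hydraulic → 15-1-2; as parts → 15-1-2-2. Scheduled 34%. No special measure applies. → 34%.
Line D: food-processing → 15-3; pneumatic → 15-3-2; reconditioned → 15-3-2-2. Scheduled 2%. Westmoor agreement on 15-3-1-2: 15-3-2-2 not covered. → 2%.
Line E: agricultural → 15-1; pneumatic → 15-1-1; as parts → 15-1-1-1. Scheduled 22%. No special measure applies. → 22%.
Sum: 8% + 12% + 34% + 2% + 22% = 78%.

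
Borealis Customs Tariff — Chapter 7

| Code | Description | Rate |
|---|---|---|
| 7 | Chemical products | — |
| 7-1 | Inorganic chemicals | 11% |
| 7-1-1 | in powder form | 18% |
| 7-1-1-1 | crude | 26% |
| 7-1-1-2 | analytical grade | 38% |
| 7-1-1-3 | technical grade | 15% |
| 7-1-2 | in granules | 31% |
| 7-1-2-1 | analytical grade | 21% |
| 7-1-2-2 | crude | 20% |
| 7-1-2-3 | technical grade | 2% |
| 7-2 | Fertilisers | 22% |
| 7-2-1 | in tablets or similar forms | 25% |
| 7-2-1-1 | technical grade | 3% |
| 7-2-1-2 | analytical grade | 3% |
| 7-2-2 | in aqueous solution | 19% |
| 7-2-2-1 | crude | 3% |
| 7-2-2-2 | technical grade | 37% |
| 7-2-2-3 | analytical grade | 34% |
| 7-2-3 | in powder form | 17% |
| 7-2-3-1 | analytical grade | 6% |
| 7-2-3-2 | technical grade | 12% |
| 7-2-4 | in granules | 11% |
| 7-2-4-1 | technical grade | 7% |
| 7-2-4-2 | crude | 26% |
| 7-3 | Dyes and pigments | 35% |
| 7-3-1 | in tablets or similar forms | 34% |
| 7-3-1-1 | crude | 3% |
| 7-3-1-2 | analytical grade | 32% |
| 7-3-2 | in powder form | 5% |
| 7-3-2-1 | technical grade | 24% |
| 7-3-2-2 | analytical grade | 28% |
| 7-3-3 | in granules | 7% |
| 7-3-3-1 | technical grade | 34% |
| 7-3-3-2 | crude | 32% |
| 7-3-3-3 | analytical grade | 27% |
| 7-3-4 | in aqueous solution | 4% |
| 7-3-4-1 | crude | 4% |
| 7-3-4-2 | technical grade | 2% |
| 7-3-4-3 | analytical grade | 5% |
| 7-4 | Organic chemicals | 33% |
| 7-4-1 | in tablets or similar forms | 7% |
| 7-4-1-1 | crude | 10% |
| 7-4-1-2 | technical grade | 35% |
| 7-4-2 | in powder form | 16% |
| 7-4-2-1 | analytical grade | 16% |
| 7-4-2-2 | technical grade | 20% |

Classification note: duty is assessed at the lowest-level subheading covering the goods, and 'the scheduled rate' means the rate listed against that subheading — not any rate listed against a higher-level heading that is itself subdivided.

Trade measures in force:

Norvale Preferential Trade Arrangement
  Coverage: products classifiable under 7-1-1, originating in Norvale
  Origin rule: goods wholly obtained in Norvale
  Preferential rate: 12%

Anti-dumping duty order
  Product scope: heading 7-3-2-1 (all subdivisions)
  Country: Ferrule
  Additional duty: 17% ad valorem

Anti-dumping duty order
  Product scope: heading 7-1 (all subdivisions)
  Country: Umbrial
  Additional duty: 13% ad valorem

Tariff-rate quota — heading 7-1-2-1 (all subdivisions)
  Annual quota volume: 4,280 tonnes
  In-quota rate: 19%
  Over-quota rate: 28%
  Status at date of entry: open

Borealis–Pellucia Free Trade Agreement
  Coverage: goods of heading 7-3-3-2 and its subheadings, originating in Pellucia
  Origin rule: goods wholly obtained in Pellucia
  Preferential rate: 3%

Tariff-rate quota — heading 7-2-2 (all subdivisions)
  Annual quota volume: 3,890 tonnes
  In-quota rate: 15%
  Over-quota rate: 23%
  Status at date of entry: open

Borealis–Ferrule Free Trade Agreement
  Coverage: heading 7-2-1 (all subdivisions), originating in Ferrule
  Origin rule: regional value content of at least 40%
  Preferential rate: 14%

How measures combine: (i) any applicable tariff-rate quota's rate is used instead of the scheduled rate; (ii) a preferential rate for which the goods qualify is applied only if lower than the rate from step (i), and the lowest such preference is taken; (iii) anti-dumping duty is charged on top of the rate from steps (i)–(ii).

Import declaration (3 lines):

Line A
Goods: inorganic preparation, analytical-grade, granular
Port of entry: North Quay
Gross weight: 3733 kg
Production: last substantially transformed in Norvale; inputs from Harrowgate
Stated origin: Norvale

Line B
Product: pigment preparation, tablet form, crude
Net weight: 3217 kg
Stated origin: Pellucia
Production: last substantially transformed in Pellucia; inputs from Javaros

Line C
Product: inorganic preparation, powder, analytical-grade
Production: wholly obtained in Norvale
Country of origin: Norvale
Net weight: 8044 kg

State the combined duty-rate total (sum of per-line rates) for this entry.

34%

Line A: inorganic → 7-1; granular → 7-1-2; analytical-grade → 7-1-2-1. Scheduled 21%. quota on 7-1-2-1 open → in-quota 19%; Norvale agreement on 7-1-1: 7-1-2-1 not covered. → 19%.
Line B: pigment → 7-3; tablet form → 7-3-1; crude → 7-3-1-1. Scheduled 3%. Pellucia agreement on 7-3-3-2: 7-3-1-1 not covered. → 3%.
Line C: inorganic → 7-1; powder → 7-1-1; analytical-grade → 7-1-1-2. Scheduled 38%. Norvale agreement on 7-1-1: wholly obtained → 12% available; preferential 12%. → 12%.
Sum: 19% + 3% + 12% = 34%.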